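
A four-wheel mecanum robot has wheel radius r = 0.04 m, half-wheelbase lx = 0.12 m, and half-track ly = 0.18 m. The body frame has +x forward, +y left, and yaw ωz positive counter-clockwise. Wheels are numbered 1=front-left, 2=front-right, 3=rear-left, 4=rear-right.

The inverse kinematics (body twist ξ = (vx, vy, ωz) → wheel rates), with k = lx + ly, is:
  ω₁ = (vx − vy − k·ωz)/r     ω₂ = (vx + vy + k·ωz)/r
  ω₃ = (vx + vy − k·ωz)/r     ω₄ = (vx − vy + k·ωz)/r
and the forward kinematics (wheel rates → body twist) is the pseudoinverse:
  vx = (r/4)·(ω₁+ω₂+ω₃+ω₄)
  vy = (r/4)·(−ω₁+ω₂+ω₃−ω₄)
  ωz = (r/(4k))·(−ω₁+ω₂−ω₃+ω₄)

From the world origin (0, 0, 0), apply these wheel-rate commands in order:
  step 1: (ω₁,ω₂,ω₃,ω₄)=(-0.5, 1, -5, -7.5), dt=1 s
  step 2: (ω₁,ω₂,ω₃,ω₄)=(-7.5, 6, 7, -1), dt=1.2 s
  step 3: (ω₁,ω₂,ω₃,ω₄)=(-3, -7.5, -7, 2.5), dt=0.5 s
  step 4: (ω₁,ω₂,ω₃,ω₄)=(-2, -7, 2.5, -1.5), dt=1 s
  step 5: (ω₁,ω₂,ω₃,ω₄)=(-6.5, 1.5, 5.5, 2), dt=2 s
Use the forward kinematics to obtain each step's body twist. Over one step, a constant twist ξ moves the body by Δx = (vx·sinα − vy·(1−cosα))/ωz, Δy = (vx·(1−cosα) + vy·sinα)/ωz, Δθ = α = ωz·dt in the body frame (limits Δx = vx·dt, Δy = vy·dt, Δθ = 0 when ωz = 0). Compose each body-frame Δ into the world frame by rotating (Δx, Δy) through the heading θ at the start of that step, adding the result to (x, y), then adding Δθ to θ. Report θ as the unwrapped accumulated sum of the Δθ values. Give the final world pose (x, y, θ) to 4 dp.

step 1: ξ=(vx,vy,ωz)=(-0.1200, 0.0400, -0.0333), dt=1.0 → body Δ=(-0.1193, 0.0420, -0.0333) → world pose (-0.1193, 0.0420, -0.0333)
step 2: ξ=(vx,vy,ωz)=(0.0450, 0.2150, 0.1833), dt=1.2 → body Δ=(0.0253, 0.2618, 0.2200) → world pose (-0.0853, 0.3028, 0.1867)
step 3: ξ=(vx,vy,ωz)=(-0.1500, -0.1400, 0.1667), dt=0.5 → body Δ=(-0.0720, -0.0730, 0.0833) → world pose (-0.1425, 0.2177, 0.2700)
step 4: ξ=(vx,vy,ωz)=(-0.0800, -0.0100, -0.3000), dt=1.0 → body Δ=(-0.0803, 0.0021, -0.3000) → world pose (-0.2204, 0.1983, -0.0300)
step 5: ξ=(vx,vy,ωz)=(0.0250, 0.1150, 0.1500), dt=2.0 → body Δ=(0.0150, 0.2340, 0.3000) → world pose (-0.1984, 0.4317, 0.2700)

(-0.1984, 0.4317, 0.2700)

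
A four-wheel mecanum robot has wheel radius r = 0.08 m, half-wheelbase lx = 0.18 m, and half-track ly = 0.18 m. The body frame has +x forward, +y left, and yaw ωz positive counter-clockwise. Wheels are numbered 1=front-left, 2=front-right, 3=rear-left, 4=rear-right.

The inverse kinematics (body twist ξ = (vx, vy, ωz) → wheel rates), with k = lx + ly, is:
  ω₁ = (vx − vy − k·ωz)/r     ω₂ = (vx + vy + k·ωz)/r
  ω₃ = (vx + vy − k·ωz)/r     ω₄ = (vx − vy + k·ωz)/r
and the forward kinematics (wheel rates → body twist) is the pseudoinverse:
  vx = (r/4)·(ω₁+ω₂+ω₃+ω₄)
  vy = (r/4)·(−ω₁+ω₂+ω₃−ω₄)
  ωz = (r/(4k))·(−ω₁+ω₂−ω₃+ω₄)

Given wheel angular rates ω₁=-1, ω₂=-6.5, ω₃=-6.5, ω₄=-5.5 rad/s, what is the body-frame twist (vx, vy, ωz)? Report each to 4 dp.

k = lx + ly = 0.18 + 0.18 = 0.3600
ω₁+ω₂+ω₃+ω₄ = -19.5000  →  vx = (0.08/4)·-19.5000 = -0.3900
−ω₁+ω₂+ω₃−ω₄ = -6.5000  →  vy = (0.08/4)·-6.5000 = -0.1300
−ω₁+ω₂−ω₃+ω₄ = -4.5000  →  ωz = (0.08/1.4400)·-4.5000 = -0.2500

(-0.3900, -0.1300, -0.2500)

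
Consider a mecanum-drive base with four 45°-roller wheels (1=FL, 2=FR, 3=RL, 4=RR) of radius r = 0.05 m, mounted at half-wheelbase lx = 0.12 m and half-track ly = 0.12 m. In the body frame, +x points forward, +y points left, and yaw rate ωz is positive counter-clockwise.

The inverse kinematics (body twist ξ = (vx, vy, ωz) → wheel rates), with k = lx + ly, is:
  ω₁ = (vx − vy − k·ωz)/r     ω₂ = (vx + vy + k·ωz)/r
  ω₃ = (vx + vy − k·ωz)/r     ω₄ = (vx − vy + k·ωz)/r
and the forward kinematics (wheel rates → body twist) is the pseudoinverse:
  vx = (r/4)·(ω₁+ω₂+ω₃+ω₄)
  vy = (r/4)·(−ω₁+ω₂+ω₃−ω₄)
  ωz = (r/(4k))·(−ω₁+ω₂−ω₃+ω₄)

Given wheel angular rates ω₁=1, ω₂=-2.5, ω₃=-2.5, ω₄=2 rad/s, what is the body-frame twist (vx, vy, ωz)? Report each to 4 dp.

k = lx + ly = 0.12 + 0.12 = 0.2400
ω₁+ω₂+ω₃+ω₄ = -2.0000  →  vx = (0.05/4)·-2.0000 = -0.0250
−ω₁+ω₂+ω₃−ω₄ = -8.0000  →  vy = (0.05/4)·-8.0000 = -0.1000
−ω₁+ω₂−ω₃+ω₄ = 1.0000  →  ωz = (0.05/0.9600)·1.0000 = 0.0521

(-0.0250, -0.1000, 0.0521)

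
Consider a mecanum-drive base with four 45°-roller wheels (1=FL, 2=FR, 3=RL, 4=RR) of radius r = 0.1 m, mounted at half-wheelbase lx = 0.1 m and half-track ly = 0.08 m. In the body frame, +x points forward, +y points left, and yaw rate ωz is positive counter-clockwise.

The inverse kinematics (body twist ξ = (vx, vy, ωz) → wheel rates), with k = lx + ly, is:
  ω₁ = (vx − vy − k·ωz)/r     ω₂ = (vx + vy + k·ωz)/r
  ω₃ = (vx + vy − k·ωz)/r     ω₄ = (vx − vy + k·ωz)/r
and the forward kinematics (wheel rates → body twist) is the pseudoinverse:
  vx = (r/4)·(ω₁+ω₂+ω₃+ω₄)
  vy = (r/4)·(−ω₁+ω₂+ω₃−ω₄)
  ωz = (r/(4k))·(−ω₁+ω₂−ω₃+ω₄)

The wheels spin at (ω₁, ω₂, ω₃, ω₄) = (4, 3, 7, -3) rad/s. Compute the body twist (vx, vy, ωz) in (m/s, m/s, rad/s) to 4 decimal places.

(0.2750, 0.2250, -1.5278)

k = lx + ly = 0.1 + 0.08 = 0.1800
ω₁+ω₂+ω₃+ω₄ = 11.0000  →  vx = (0.1/4)·11.0000 = 0.2750
−ω₁+ω₂+ω₃−ω₄ = 9.0000  →  vy = (0.1/4)·9.0000 = 0.2250
−ω₁+ω₂−ω₃+ω₄ = -11.0000  →  ωz = (0.1/0.7200)·-11.0000 = -1.5278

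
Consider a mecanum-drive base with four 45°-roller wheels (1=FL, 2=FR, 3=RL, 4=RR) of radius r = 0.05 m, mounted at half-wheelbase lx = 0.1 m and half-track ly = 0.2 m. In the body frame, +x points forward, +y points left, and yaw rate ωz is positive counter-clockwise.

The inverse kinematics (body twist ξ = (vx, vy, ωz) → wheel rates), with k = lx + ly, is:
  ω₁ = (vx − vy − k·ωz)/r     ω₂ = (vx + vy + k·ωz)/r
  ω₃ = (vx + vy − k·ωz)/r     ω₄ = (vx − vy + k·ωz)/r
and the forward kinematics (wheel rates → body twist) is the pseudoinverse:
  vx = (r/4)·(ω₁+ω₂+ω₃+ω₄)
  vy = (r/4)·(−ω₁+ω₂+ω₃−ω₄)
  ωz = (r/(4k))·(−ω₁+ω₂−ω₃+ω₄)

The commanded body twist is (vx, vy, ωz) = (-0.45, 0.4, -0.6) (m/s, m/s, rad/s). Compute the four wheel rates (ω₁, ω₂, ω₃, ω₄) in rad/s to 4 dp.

(-13.4000, -4.6000, 2.6000, -20.6000)

k = lx + ly = 0.1 + 0.2 = 0.3000;  k·ωz = 0.3000·-0.6 = -0.1800
ω₁ (FL) = (vx − vy − k·ωz)/r = -0.6700/0.05 = -13.4000
ω₂ (FR) = (vx + vy + k·ωz)/r = -0.2300/0.05 = -4.6000
ω₃ (RL) = (vx + vy − k·ωz)/r = 0.1300/0.05 = 2.6000
ω₄ (RR) = (vx − vy + k·ωz)/r = -1.0300/0.05 = -20.6000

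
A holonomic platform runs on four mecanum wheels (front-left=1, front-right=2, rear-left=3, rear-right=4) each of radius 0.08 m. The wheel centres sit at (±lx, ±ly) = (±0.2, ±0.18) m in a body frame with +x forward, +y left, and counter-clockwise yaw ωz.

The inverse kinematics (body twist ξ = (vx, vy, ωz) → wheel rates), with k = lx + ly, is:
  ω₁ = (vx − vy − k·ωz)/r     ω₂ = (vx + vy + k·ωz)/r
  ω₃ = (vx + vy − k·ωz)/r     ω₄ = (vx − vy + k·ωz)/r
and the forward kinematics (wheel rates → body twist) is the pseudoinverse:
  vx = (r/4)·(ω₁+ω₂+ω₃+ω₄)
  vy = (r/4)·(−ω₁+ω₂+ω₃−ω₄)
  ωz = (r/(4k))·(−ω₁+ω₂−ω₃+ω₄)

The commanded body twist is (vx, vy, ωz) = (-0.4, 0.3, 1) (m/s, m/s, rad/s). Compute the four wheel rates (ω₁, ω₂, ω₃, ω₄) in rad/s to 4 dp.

k = lx + ly = 0.2 + 0.18 = 0.3800;  k·ωz = 0.3800·1 = 0.3800
ω₁ (FL) = (vx − vy − k·ωz)/r = -1.0800/0.08 = -13.5000
ω₂ (FR) = (vx + vy + k·ωz)/r = 0.2800/0.08 = 3.5000
ω₃ (RL) = (vx + vy − k·ωz)/r = -0.4800/0.08 = -6.0000
ω₄ (RR) = (vx − vy + k·ωz)/r = -0.3200/0.08 = -4.0000

(-13.5000, 3.5000, -6.0000, -4.0000)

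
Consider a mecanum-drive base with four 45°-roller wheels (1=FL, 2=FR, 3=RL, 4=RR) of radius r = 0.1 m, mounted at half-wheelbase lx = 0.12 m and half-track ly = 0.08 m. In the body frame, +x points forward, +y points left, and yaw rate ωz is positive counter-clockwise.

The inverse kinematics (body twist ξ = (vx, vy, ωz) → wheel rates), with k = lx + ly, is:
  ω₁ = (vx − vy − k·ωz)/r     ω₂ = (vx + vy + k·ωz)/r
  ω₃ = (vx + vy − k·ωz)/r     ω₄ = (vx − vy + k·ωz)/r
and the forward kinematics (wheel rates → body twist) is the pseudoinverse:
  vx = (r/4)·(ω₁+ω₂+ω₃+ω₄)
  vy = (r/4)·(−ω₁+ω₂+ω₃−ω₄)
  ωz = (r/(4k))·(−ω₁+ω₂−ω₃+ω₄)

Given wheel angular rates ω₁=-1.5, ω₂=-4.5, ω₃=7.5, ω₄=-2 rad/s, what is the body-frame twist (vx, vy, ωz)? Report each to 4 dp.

k = lx + ly = 0.12 + 0.08 = 0.2000
ω₁+ω₂+ω₃+ω₄ = -0.5000  →  vx = (0.1/4)·-0.5000 = -0.0125
−ω₁+ω₂+ω₃−ω₄ = 6.5000  →  vy = (0.1/4)·6.5000 = 0.1625
−ω₁+ω₂−ω₃+ω₄ = -12.5000  →  ωz = (0.1/0.8000)·-12.5000 = -1.5625

(-0.0125, 0.1625, -1.5625)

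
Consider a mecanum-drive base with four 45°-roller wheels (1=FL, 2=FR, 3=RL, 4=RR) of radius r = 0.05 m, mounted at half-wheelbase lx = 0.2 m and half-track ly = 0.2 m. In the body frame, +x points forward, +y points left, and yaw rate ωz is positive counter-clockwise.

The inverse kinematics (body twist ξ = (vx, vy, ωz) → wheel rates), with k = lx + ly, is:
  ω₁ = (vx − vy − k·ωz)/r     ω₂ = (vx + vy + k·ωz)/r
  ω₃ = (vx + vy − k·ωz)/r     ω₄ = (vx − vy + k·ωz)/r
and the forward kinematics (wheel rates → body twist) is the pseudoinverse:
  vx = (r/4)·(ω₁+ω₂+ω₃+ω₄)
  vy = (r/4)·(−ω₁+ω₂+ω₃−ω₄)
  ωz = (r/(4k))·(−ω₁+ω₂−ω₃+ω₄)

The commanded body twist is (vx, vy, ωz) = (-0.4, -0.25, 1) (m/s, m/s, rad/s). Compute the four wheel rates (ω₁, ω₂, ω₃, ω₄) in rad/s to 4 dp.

(-11.0000, -5.0000, -21.0000, 5.0000)

k = lx + ly = 0.2 + 0.2 = 0.4000;  k·ωz = 0.4000·1 = 0.4000
ω₁ (FL) = (vx − vy − k·ωz)/r = -0.5500/0.05 = -11.0000
ω₂ (FR) = (vx + vy + k·ωz)/r = -0.2500/0.05 = -5.0000
ω₃ (RL) = (vx + vy − k·ωz)/r = -1.0500/0.05 = -21.0000
ω₄ (RR) = (vx − vy + k·ωz)/r = 0.2500/0.05 = 5.0000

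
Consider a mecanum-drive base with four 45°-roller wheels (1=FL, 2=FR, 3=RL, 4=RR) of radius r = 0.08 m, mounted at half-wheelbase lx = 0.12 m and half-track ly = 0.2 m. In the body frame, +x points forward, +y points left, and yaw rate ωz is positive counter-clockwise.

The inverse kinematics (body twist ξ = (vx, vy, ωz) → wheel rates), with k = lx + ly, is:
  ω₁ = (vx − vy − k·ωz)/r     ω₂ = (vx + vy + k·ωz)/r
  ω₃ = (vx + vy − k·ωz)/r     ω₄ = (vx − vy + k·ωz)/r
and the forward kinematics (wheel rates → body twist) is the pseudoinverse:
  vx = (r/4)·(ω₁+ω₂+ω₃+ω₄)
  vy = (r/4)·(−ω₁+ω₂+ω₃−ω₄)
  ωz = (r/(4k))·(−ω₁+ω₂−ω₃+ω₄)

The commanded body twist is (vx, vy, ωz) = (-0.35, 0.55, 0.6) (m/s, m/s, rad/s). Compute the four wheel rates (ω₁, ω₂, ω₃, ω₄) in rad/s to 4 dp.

(-13.6500, 4.9000, 0.1000, -8.8500)

k = lx + ly = 0.12 + 0.2 = 0.3200;  k·ωz = 0.3200·0.6 = 0.1920
ω₁ (FL) = (vx − vy − k·ωz)/r = -1.0920/0.08 = -13.6500
ω₂ (FR) = (vx + vy + k·ωz)/r = 0.3920/0.08 = 4.9000
ω₃ (RL) = (vx + vy − k·ωz)/r = 0.0080/0.08 = 0.1000
ω₄ (RR) = (vx − vy + k·ωz)/r = -0.7080/0.08 = -8.8500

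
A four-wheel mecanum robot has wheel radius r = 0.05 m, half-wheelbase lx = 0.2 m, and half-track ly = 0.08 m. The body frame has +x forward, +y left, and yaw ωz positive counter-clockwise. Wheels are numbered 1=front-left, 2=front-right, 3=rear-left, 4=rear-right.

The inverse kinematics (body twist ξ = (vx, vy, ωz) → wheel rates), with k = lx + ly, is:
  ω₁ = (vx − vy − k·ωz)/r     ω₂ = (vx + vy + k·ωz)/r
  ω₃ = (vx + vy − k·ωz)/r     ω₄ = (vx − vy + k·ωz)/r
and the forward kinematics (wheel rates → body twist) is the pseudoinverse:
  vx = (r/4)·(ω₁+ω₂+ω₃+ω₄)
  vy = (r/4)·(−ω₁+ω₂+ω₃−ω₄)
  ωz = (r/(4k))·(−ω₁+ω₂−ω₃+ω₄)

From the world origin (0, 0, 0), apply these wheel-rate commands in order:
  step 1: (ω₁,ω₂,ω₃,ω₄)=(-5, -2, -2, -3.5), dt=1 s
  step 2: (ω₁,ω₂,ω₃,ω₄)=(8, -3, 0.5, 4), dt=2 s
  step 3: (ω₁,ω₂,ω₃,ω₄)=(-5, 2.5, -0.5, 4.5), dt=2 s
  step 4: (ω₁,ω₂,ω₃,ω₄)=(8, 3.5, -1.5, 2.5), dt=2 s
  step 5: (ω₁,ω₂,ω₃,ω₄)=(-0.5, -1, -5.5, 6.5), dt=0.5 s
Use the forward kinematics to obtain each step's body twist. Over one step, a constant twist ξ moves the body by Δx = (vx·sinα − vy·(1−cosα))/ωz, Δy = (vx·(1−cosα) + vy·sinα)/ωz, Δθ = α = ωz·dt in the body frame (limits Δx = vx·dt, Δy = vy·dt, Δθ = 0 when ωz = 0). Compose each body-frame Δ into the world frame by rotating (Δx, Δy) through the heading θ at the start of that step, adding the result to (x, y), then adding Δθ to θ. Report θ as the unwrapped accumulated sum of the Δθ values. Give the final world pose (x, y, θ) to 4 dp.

(0.4278, -0.4023, 0.7254)

step 1: ξ=(vx,vy,ωz)=(-0.1562, 0.0563, 0.0670), dt=1.0 → body Δ=(-0.1580, 0.0510, 0.0670) → world pose (-0.1580, 0.0510, 0.0670)
step 2: ξ=(vx,vy,ωz)=(0.1188, -0.1813, -0.3348), dt=2.0 → body Δ=(0.1032, -0.4126, -0.6696) → world pose (-0.0274, -0.3538, -0.6027)
step 3: ξ=(vx,vy,ωz)=(0.0188, 0.0312, 0.5580), dt=2.0 → body Δ=(-0.0012, 0.0692, 1.1161) → world pose (0.0108, -0.2961, 0.5134)
step 4: ξ=(vx,vy,ωz)=(0.1562, -0.1063, -0.0223), dt=2.0 → body Δ=(0.3077, -0.2194, -0.0446) → world pose (0.3865, -0.3362, 0.4688)
step 5: ξ=(vx,vy,ωz)=(-0.0063, -0.1562, 0.5134), dt=0.5 → body Δ=(0.0069, -0.0777, 0.2567) → world pose (0.4278, -0.4023, 0.7254)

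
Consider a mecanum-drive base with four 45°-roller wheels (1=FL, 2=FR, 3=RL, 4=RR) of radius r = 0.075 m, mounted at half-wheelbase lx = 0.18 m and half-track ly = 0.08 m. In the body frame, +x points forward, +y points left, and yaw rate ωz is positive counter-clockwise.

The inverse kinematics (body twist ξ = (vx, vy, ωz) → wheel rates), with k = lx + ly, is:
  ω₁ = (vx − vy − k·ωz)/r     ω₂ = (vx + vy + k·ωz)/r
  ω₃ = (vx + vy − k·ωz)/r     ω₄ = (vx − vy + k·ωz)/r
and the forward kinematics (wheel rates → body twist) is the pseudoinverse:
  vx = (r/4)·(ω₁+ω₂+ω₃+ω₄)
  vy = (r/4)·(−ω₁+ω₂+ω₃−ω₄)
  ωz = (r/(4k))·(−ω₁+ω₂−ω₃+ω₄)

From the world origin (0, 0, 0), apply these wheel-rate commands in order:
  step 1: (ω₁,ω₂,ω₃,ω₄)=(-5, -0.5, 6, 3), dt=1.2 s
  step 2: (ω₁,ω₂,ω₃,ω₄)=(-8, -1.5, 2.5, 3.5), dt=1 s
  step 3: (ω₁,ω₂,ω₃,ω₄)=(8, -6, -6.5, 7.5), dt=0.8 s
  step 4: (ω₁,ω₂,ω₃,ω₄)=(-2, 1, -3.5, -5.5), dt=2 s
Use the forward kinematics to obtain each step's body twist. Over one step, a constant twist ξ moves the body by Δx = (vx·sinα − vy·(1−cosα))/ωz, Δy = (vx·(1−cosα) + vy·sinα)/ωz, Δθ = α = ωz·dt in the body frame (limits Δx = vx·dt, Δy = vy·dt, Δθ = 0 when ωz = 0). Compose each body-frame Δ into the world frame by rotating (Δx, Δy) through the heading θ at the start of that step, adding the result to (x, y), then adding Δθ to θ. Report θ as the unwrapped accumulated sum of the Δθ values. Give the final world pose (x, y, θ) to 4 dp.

step 1: ξ=(vx,vy,ωz)=(0.0656, 0.1406, 0.1082), dt=1.2 → body Δ=(0.0676, 0.1734, 0.1298) → world pose (0.0676, 0.1734, 0.1298)
step 2: ξ=(vx,vy,ωz)=(-0.0656, 0.1031, 0.5409), dt=1.0 → body Δ=(-0.0897, 0.0809, 0.5409) → world pose (-0.0318, 0.2419, 0.6707)
step 3: ξ=(vx,vy,ωz)=(0.0563, -0.5250, 0.0000), dt=0.8 → body Δ=(0.0450, -0.4200, 0.0000) → world pose (0.2645, -0.0591, 0.6707)
step 4: ξ=(vx,vy,ωz)=(-0.1875, 0.0937, 0.0721), dt=2.0 → body Δ=(-0.3872, 0.1599, 0.1442) → world pose (-0.1382, -0.1745, 0.8149)

(-0.1382, -0.1745, 0.8149)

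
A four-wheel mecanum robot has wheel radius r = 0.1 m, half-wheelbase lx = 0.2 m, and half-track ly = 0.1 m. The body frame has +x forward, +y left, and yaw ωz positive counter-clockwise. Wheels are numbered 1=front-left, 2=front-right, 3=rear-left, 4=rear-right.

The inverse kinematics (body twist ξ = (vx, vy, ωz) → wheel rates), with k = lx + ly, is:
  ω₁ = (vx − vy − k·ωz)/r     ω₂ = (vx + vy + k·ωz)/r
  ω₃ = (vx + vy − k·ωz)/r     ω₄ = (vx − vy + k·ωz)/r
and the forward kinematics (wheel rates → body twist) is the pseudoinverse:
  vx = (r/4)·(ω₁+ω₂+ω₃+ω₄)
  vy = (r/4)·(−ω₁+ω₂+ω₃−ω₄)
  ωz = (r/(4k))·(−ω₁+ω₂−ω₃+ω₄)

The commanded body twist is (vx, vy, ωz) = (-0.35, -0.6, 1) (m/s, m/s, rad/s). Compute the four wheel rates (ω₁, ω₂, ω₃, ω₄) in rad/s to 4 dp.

(-0.5000, -6.5000, -12.5000, 5.5000)

k = lx + ly = 0.2 + 0.1 = 0.3000;  k·ωz = 0.3000·1 = 0.3000
ω₁ (FL) = (vx − vy − k·ωz)/r = -0.0500/0.1 = -0.5000
ω₂ (FR) = (vx + vy + k·ωz)/r = -0.6500/0.1 = -6.5000
ω₃ (RL) = (vx + vy − k·ωz)/r = -1.2500/0.1 = -12.5000
ω₄ (RR) = (vx − vy + k·ωz)/r = 0.5500/0.1 = 5.5000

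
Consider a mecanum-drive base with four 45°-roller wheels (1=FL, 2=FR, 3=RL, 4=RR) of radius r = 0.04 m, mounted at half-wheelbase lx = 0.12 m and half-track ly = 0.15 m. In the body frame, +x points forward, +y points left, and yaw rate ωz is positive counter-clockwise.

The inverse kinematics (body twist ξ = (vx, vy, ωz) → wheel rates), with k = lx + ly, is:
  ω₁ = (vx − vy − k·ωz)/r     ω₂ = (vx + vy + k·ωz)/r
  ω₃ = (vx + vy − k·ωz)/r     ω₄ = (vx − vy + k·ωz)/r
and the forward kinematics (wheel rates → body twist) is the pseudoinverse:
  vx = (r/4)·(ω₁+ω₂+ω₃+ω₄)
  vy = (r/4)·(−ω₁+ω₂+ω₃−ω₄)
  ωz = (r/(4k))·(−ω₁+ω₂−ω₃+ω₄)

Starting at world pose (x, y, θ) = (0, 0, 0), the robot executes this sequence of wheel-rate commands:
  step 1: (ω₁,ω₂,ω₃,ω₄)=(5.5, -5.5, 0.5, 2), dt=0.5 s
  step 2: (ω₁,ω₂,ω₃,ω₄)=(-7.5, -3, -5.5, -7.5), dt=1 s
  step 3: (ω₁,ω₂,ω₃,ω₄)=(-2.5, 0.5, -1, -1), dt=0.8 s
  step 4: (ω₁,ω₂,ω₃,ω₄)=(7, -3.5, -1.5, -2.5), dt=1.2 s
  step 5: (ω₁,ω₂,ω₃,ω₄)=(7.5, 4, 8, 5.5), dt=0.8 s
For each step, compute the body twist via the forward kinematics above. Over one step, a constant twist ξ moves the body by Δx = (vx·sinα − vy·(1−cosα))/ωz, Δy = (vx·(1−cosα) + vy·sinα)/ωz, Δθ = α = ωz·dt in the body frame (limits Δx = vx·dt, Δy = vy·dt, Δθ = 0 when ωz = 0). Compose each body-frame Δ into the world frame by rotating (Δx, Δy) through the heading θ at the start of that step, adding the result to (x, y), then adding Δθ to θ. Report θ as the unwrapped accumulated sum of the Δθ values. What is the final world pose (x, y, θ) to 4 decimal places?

step 1: ξ=(vx,vy,ωz)=(0.0250, -0.1250, -0.3519), dt=0.5 → body Δ=(0.0070, -0.0633, -0.1759) → world pose (0.0070, -0.0633, -0.1759)
step 2: ξ=(vx,vy,ωz)=(-0.2350, 0.0650, 0.0926), dt=1.0 → body Δ=(-0.2377, 0.0540, 0.0926) → world pose (-0.2176, 0.0315, -0.0833)
step 3: ξ=(vx,vy,ωz)=(-0.0400, 0.0300, 0.1111), dt=0.8 → body Δ=(-0.0330, 0.0225, 0.0889) → world pose (-0.2486, 0.0567, 0.0056)
step 4: ξ=(vx,vy,ωz)=(-0.0050, -0.0950, -0.4259), dt=1.2 → body Δ=(-0.0342, -0.1076, -0.5111) → world pose (-0.2823, -0.0510, -0.5056)
step 5: ξ=(vx,vy,ωz)=(0.2500, -0.0100, -0.2222), dt=0.8 → body Δ=(0.1982, -0.0257, -0.1778) → world pose (-0.1213, -0.1695, -0.6833)

(-0.1213, -0.1695, -0.6833)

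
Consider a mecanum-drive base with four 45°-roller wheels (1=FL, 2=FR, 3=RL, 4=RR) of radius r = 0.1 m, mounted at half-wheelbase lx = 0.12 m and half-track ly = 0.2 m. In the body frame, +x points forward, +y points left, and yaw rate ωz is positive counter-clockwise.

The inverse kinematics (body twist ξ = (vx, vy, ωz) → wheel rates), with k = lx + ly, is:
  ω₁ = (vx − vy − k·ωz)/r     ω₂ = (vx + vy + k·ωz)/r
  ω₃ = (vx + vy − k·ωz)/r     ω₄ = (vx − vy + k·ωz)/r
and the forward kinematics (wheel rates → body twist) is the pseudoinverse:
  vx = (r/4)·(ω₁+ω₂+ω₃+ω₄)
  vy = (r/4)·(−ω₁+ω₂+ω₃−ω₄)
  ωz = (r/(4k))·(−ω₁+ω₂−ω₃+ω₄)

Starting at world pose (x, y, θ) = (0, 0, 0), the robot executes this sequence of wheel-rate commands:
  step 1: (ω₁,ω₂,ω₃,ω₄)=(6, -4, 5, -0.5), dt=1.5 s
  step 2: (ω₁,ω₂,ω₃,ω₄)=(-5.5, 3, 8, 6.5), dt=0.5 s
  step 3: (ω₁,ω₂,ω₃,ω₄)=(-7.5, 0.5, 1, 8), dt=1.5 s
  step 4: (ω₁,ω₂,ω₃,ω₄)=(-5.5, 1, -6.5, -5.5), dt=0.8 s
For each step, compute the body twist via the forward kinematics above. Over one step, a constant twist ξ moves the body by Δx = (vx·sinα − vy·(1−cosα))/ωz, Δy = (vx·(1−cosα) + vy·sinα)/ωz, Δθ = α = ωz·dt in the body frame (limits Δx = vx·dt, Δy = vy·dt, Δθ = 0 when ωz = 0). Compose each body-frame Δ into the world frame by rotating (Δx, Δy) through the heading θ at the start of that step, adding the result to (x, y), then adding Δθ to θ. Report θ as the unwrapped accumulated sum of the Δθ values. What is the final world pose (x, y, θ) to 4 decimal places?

step 1: ξ=(vx,vy,ωz)=(0.1625, -0.1125, -1.2109), dt=1.5 → body Δ=(0.0147, -0.2569, -1.8164) → world pose (0.0147, -0.2569, -1.8164)
step 2: ξ=(vx,vy,ωz)=(0.3000, 0.2500, 0.5469), dt=0.5 → body Δ=(0.1312, 0.1438, 0.2734) → world pose (0.1223, -0.4191, -1.5430)
step 3: ξ=(vx,vy,ωz)=(0.0500, 0.0250, 1.1719), dt=1.5 → body Δ=(0.0166, 0.0716, 1.7578) → world pose (0.1943, -0.4338, 0.2148)
step 4: ξ=(vx,vy,ωz)=(-0.4125, 0.1375, 0.5859), dt=0.8 → body Δ=(-0.3434, 0.0301, 0.4688) → world pose (-0.1476, -0.4776, 0.6836)

(-0.1476, -0.4776, 0.6836)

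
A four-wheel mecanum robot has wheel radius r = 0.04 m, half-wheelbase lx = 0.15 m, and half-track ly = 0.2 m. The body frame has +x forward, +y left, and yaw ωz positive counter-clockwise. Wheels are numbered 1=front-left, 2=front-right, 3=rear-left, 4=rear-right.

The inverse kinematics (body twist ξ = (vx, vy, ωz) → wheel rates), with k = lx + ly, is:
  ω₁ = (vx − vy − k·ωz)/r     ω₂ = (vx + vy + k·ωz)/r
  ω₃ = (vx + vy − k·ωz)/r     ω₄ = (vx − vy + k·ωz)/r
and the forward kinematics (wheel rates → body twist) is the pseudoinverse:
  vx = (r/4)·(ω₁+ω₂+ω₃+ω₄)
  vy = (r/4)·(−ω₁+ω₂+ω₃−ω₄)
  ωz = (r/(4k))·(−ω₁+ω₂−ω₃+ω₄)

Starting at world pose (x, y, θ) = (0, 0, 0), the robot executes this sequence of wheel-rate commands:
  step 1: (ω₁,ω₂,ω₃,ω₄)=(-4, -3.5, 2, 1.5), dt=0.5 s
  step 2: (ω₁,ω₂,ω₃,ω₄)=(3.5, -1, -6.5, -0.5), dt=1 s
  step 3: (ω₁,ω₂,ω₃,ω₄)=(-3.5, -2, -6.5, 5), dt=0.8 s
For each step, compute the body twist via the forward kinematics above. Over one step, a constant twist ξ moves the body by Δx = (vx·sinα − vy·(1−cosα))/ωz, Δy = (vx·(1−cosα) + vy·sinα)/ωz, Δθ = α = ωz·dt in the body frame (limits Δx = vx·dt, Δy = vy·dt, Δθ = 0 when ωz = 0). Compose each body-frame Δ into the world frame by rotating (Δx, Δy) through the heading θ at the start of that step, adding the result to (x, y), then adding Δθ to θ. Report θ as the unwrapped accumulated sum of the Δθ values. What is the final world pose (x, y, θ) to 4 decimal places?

(-0.1023, -0.1898, 0.3400)

step 1: ξ=(vx,vy,ωz)=(-0.0400, 0.0100, 0.0000), dt=0.5 → body Δ=(-0.0200, 0.0050, 0.0000) → world pose (-0.0200, 0.0050, 0.0000)
step 2: ξ=(vx,vy,ωz)=(-0.0450, -0.1050, 0.0429), dt=1.0 → body Δ=(-0.0427, -0.1059, 0.0429) → world pose (-0.0627, -0.1009, 0.0429)
step 3: ξ=(vx,vy,ωz)=(-0.0700, -0.1000, 0.3714), dt=0.8 → body Δ=(-0.0434, -0.0871, 0.2971) → world pose (-0.1023, -0.1898, 0.3400)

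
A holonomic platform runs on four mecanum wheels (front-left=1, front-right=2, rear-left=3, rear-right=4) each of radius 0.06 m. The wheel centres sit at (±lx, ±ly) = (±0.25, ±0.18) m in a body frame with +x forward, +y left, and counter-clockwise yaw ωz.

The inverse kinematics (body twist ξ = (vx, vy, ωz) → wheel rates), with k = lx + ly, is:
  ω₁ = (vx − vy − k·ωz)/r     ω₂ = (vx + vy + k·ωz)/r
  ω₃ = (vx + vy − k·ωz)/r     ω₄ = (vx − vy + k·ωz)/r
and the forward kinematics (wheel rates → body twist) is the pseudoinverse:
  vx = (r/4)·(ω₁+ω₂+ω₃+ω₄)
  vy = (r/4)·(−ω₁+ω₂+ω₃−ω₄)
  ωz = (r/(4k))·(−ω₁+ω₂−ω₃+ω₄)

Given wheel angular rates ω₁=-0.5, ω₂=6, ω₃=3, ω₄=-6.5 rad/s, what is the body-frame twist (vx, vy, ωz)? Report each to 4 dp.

k = lx + ly = 0.25 + 0.18 = 0.4300
ω₁+ω₂+ω₃+ω₄ = 2.0000  →  vx = (0.06/4)·2.0000 = 0.0300
−ω₁+ω₂+ω₃−ω₄ = 16.0000  →  vy = (0.06/4)·16.0000 = 0.2400
−ω₁+ω₂−ω₃+ω₄ = -3.0000  →  ωz = (0.06/1.7200)·-3.0000 = -0.1047

(0.0300, 0.2400, -0.1047)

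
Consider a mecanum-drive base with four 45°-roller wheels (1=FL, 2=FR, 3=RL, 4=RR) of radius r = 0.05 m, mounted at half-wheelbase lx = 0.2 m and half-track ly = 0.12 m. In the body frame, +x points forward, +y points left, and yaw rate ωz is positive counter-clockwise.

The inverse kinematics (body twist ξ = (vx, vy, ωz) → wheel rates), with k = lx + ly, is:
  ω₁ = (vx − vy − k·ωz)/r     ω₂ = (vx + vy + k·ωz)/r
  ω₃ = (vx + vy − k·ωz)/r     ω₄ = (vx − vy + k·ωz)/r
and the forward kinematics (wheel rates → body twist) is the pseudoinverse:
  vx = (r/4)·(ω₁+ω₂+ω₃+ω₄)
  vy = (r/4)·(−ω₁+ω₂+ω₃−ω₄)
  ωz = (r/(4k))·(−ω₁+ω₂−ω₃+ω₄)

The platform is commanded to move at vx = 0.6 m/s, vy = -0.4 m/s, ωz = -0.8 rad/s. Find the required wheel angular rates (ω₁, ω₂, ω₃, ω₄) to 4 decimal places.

(25.1200, -1.1200, 9.1200, 14.8800)

k = lx + ly = 0.2 + 0.12 = 0.3200;  k·ωz = 0.3200·-0.8 = -0.2560
ω₁ (FL) = (vx − vy − k·ωz)/r = 1.2560/0.05 = 25.1200
ω₂ (FR) = (vx + vy + k·ωz)/r = -0.0560/0.05 = -1.1200
ω₃ (RL) = (vx + vy − k·ωz)/r = 0.4560/0.05 = 9.1200
ω₄ (RR) = (vx − vy + k·ωz)/r = 0.7440/0.05 = 14.8800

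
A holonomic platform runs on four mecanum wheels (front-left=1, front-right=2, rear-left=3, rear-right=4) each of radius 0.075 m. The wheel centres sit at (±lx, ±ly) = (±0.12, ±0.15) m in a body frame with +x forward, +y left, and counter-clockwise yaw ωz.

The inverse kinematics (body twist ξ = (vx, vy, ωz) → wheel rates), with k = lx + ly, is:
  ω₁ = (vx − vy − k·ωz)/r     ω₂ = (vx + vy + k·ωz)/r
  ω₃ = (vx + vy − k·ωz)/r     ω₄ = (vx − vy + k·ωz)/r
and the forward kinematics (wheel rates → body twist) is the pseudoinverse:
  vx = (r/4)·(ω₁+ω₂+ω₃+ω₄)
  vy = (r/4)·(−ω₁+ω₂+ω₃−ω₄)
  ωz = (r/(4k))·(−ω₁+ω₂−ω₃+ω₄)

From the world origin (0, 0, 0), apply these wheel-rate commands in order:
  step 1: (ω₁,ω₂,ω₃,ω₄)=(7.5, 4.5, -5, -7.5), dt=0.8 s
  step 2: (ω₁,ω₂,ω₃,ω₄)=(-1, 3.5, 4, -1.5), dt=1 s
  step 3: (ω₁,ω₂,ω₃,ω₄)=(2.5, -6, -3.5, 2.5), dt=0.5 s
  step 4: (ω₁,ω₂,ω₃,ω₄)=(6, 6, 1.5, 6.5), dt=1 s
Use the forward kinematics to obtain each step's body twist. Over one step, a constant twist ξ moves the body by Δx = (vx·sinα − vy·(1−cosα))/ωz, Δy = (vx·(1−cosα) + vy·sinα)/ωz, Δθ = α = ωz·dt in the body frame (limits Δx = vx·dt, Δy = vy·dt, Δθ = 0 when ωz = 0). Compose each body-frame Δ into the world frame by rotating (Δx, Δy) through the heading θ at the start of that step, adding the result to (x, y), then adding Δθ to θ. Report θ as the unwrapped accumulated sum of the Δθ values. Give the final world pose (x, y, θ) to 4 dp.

(0.3799, -0.1633, -0.1146)

step 1: ξ=(vx,vy,ωz)=(-0.0094, -0.0094, -0.3819), dt=0.8 → body Δ=(-0.0085, -0.0062, -0.3056) → world pose (-0.0085, -0.0062, -0.3056)
step 2: ξ=(vx,vy,ωz)=(0.0938, 0.1875, -0.0694), dt=1.0 → body Δ=(0.1002, 0.1841, -0.0694) → world pose (0.1424, 0.1392, -0.3750)
step 3: ξ=(vx,vy,ωz)=(-0.0844, -0.2719, -0.1736), dt=0.5 → body Δ=(-0.0480, -0.1339, -0.0868) → world pose (0.0487, 0.0321, -0.4618)
step 4: ξ=(vx,vy,ωz)=(0.3750, -0.0938, 0.3472), dt=1.0 → body Δ=(0.3836, -0.0274, 0.3472) → world pose (0.3799, -0.1633, -0.1146)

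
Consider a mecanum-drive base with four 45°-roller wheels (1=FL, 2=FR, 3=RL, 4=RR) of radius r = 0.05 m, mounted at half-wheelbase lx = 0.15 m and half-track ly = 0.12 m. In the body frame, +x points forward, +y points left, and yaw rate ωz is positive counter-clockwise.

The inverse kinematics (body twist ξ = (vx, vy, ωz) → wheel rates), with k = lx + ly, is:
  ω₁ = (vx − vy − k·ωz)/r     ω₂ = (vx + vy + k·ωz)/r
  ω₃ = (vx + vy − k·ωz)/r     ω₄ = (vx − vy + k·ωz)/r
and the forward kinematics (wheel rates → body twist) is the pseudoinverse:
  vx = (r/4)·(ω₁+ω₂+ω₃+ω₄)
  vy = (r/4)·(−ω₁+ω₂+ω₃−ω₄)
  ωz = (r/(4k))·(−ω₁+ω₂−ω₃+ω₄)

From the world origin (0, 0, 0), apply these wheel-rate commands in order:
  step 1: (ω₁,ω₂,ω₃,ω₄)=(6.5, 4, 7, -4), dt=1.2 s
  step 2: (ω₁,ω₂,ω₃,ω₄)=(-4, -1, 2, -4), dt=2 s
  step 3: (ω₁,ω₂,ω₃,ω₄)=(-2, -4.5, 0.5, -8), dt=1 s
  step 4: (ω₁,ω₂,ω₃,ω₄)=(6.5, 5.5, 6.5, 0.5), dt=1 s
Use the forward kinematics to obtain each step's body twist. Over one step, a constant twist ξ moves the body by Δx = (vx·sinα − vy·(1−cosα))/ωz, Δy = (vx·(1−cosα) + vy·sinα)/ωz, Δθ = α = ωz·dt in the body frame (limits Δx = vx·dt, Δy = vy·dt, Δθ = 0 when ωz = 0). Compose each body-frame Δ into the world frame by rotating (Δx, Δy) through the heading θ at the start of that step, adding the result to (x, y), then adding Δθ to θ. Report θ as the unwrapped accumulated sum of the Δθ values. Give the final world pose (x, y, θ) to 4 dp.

step 1: ξ=(vx,vy,ωz)=(0.1688, 0.1063, -0.6250), dt=1.2 → body Δ=(0.2297, 0.0434, -0.7500) → world pose (0.2297, 0.0434, -0.7500)
step 2: ξ=(vx,vy,ωz)=(-0.0875, 0.1125, -0.1389), dt=2.0 → body Δ=(-0.1417, 0.2463, -0.2778) → world pose (0.2938, 0.3202, -1.0278)
step 3: ξ=(vx,vy,ωz)=(-0.1750, 0.0750, -0.5093), dt=1.0 → body Δ=(-0.1488, 0.1154, -0.5093) → world pose (0.3157, 0.5073, -1.5370)
step 4: ξ=(vx,vy,ωz)=(0.2375, 0.0625, -0.3241), dt=1.0 → body Δ=(0.2434, 0.0233, -0.3241) → world pose (0.3472, 0.2648, -1.8611)

(0.3472, 0.2648, -1.8611)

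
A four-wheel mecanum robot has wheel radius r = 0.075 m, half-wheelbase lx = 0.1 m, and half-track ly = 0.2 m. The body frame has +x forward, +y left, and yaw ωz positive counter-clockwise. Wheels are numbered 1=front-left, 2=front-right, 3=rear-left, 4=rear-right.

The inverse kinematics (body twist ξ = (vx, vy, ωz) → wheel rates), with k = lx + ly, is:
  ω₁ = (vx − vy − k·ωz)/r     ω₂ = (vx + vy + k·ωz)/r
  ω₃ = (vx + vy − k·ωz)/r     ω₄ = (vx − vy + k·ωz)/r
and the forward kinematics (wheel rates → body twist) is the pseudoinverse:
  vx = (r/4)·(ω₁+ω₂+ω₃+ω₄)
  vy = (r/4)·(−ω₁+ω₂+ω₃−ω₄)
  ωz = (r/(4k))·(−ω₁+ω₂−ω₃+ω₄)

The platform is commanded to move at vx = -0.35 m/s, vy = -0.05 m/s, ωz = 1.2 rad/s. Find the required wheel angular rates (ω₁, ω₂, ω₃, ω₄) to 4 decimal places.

k = lx + ly = 0.1 + 0.2 = 0.3000;  k·ωz = 0.3000·1.2 = 0.3600
ω₁ (FL) = (vx − vy − k·ωz)/r = -0.6600/0.075 = -8.8000
ω₂ (FR) = (vx + vy + k·ωz)/r = -0.0400/0.075 = -0.5333
ω₃ (RL) = (vx + vy − k·ωz)/r = -0.7600/0.075 = -10.1333
ω₄ (RR) = (vx − vy + k·ωz)/r = 0.0600/0.075 = 0.8000

(-8.8000, -0.5333, -10.1333, 0.8000)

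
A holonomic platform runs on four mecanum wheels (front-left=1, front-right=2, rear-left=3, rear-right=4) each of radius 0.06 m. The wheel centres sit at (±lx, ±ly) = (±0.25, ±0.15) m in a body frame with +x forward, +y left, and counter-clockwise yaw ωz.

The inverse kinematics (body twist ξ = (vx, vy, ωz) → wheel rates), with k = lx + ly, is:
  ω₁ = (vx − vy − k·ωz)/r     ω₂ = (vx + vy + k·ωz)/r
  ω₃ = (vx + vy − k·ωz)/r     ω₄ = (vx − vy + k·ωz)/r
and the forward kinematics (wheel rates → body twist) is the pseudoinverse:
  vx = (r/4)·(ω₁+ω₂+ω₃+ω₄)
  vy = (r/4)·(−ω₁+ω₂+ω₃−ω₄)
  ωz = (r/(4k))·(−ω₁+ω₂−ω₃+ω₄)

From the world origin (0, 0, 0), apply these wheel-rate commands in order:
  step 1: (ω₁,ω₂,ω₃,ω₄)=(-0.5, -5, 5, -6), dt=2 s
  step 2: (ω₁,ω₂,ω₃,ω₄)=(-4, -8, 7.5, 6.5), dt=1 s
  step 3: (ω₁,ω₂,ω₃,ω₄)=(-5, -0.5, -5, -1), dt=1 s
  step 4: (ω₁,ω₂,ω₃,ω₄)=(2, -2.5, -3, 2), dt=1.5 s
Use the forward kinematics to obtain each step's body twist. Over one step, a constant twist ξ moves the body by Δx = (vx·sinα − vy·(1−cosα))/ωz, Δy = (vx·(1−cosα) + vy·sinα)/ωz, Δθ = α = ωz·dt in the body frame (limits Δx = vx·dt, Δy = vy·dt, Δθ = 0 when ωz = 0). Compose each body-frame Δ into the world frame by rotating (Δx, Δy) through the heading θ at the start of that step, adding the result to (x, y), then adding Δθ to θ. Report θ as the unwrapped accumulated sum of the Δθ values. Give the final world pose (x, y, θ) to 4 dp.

step 1: ξ=(vx,vy,ωz)=(-0.0975, 0.0975, -0.5812), dt=2.0 → body Δ=(-0.0528, 0.2551, -1.1625) → world pose (-0.0528, 0.2551, -1.1625)
step 2: ξ=(vx,vy,ωz)=(0.0300, -0.0450, -0.1875), dt=1.0 → body Δ=(0.0256, -0.0475, -0.1875) → world pose (-0.0863, 0.2127, -1.3500)
step 3: ξ=(vx,vy,ωz)=(-0.1725, 0.0075, 0.3187), dt=1.0 → body Δ=(-0.1708, -0.0199, 0.3187) → world pose (-0.1431, 0.3750, -1.0312)
step 4: ξ=(vx,vy,ωz)=(-0.0225, -0.1425, 0.0187), dt=1.5 → body Δ=(-0.0307, -0.2142, 0.0281) → world pose (-0.3426, 0.2913, -1.0031)

(-0.3426, 0.2913, -1.0031)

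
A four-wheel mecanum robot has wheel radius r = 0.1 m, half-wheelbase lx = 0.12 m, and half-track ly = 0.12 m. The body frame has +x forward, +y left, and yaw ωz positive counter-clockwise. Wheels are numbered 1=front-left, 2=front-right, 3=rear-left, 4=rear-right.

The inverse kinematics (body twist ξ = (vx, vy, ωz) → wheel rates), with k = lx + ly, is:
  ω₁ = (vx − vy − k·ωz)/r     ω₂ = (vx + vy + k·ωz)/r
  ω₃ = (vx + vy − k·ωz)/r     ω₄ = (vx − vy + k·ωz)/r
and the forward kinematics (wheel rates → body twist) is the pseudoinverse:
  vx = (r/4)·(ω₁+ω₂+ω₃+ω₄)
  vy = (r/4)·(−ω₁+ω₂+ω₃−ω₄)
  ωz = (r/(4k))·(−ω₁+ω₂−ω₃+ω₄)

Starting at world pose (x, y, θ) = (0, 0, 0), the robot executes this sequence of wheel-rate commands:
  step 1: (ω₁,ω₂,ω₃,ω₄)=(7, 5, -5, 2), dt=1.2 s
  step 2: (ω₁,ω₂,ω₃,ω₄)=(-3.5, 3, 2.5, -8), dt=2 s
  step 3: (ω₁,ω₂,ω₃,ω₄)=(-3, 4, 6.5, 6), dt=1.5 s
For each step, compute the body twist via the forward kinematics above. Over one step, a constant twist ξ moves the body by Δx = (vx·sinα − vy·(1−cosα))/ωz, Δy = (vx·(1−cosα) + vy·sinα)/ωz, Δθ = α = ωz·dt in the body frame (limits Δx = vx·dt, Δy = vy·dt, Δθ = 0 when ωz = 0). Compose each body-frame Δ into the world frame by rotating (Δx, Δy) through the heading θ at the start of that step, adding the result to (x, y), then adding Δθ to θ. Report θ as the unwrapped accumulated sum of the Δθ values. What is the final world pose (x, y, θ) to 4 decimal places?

(0.2623, 0.9767, 0.8073)

step 1: ξ=(vx,vy,ωz)=(0.2250, -0.2250, 0.5208), dt=1.2 → body Δ=(0.3344, -0.1711, 0.6250) → world pose (0.3344, -0.1711, 0.6250)
step 2: ξ=(vx,vy,ωz)=(-0.1500, 0.4250, -0.4167), dt=2.0 → body Δ=(0.0677, 0.8729, -0.8333) → world pose (-0.1214, 0.5764, -0.2083)
step 3: ξ=(vx,vy,ωz)=(0.3375, 0.1875, 0.6771), dt=1.5 → body Δ=(0.2926, 0.4711, 1.0156) → world pose (0.2623, 0.9767, 0.8073)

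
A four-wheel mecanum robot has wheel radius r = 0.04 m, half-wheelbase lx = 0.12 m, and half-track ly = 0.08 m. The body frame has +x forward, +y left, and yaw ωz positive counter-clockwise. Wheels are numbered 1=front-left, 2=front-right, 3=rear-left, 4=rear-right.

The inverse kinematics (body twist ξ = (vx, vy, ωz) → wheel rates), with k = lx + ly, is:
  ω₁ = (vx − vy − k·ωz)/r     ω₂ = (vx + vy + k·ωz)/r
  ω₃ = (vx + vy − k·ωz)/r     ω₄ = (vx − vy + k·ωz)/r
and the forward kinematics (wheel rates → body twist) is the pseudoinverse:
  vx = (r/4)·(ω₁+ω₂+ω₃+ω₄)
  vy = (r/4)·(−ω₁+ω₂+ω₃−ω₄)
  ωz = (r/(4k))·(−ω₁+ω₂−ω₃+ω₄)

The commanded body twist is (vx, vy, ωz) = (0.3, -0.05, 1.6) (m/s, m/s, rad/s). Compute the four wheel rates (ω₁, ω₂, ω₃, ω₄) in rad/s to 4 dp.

(0.7500, 14.2500, -1.7500, 16.7500)

k = lx + ly = 0.12 + 0.08 = 0.2000;  k·ωz = 0.2000·1.6 = 0.3200
ω₁ (FL) = (vx − vy − k·ωz)/r = 0.0300/0.04 = 0.7500
ω₂ (FR) = (vx + vy + k·ωz)/r = 0.5700/0.04 = 14.2500
ω₃ (RL) = (vx + vy − k·ωz)/r = -0.0700/0.04 = -1.7500
ω₄ (RR) = (vx − vy + k·ωz)/r = 0.6700/0.04 = 16.7500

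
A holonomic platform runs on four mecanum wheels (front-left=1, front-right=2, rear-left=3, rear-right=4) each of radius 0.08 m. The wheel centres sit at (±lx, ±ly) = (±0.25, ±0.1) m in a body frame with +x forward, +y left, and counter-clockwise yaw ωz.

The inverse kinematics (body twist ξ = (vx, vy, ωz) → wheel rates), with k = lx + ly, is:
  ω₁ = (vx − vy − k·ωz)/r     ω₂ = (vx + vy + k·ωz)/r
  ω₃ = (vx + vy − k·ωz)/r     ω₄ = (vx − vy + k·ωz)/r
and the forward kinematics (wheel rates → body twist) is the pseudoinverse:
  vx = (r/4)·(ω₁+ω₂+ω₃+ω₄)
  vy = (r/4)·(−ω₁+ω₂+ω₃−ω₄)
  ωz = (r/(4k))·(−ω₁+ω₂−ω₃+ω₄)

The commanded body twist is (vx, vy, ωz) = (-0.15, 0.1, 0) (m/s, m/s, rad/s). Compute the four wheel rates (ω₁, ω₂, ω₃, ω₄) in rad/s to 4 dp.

(-3.1250, -0.6250, -0.6250, -3.1250)

k = lx + ly = 0.25 + 0.1 = 0.3500;  k·ωz = 0.3500·0 = 0.0000
ω₁ (FL) = (vx − vy − k·ωz)/r = -0.2500/0.08 = -3.1250
ω₂ (FR) = (vx + vy + k·ωz)/r = -0.0500/0.08 = -0.6250
ω₃ (RL) = (vx + vy − k·ωz)/r = -0.0500/0.08 = -0.6250
ω₄ (RR) = (vx − vy + k·ωz)/r = -0.2500/0.08 = -3.1250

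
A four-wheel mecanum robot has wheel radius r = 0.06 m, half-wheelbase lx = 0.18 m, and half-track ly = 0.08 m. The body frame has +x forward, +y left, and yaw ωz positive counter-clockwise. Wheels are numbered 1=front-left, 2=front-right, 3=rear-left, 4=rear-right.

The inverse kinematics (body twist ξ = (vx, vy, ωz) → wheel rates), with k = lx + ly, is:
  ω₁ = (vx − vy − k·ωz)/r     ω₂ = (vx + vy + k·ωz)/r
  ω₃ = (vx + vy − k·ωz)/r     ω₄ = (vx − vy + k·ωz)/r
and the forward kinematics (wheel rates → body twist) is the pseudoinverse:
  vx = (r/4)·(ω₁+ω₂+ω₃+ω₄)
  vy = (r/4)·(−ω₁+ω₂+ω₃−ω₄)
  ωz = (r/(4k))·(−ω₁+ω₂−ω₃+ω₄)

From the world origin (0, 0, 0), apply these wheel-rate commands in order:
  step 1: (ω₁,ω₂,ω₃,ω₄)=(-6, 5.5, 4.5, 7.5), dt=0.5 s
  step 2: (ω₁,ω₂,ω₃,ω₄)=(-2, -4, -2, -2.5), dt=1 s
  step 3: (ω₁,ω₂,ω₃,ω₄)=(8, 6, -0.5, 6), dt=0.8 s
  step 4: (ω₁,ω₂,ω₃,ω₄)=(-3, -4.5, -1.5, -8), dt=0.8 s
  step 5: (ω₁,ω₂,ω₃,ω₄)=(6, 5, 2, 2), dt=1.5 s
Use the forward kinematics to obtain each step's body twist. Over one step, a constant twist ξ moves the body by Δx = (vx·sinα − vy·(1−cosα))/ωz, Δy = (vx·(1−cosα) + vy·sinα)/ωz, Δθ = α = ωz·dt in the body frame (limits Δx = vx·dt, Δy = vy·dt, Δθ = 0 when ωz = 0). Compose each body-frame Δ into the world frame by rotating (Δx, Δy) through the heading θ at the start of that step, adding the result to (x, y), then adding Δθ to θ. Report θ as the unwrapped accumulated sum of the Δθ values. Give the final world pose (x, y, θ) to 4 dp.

step 1: ξ=(vx,vy,ωz)=(0.1725, 0.1275, 0.8365), dt=0.5 → body Δ=(0.0706, 0.0797, 0.4183) → world pose (0.0706, 0.0797, 0.4183)
step 2: ξ=(vx,vy,ωz)=(-0.1575, -0.0225, -0.1442), dt=1.0 → body Δ=(-0.1586, -0.0111, -0.1442) → world pose (-0.0698, 0.0051, 0.2740)
step 3: ξ=(vx,vy,ωz)=(0.2925, -0.1275, 0.2596), dt=0.8 → body Δ=(0.2429, -0.0771, 0.2077) → world pose (0.1849, -0.0033, 0.4817)
step 4: ξ=(vx,vy,ωz)=(-0.2550, 0.0750, -0.4615), dt=0.8 → body Δ=(-0.1884, 0.0959, -0.3692) → world pose (-0.0265, -0.0056, 0.1125)
step 5: ξ=(vx,vy,ωz)=(0.2250, -0.0150, -0.0577), dt=1.5 → body Δ=(0.3361, -0.0371, -0.0865) → world pose (0.3116, -0.0047, 0.0260)

(0.3116, -0.0047, 0.0260)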